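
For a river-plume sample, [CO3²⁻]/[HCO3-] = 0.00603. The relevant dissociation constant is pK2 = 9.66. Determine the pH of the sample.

From K2 = [H⁺][CO3²⁻]/[HCO3-]:  pH = pK2 + log₁₀([CO3²⁻]/[HCO3-])
log₁₀(0.00603) = -2.220
pH = 9.66 + (-2.220) = 7.44

pH = 7.44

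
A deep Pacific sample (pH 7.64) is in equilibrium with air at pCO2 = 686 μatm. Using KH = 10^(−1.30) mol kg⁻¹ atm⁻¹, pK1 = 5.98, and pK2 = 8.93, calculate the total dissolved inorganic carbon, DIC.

[CO2*] = KH · pCO2 = 10^(−1.30) × 686×10^-6 = 3.438×10^-5 mol/kg
α₀ = 1/(1 + K1/[H⁺] + K1K2/[H⁺]²) = 1/(1 + 10^+1.66 + 10^+0.37) = 0.02039
DIC = [CO2*]/α₀ = 3.438×10^-5 / 0.02039 = 1.69 mmol/kg

DIC = 1.69 mmol/kg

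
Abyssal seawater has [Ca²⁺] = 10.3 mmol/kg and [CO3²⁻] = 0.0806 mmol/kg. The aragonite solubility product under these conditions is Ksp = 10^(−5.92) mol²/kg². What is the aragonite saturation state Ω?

Ksp = 10^(−5.92) = 1.202×10^-6
Ω = [Ca²⁺][CO3²⁻]/Ksp = (10.3×10^-3)(0.0806×10^-3) / 1.202×10^-6 = 0.691

Ω = 0.691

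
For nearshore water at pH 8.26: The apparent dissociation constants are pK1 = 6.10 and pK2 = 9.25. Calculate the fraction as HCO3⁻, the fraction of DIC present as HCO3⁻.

α₁ = 1 / (1 + [H⁺]/K1 + K2/[H⁺]) = 1 / (1 + 10^-2.16 + 10^-0.99)
   = 1 / (1 + 0.0069183 + 0.10233) = 1/1.1092 = 0.9015

α₁ = 0.902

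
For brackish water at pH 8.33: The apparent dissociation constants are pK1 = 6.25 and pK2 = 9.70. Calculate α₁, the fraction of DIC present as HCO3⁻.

α₁ = 0.951

α₁ = 1 / (1 + [H⁺]/K1 + K2/[H⁺]) = 1 / (1 + 10^-2.08 + 10^-1.37)
   = 1 / (1 + 0.0083176 + 0.042658) = 1/1.0510 = 0.9515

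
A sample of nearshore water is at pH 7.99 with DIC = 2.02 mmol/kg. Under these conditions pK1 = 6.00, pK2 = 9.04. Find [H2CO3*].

[CO2*] = 18.8 μmol/kg

α₀ = 1 / (1 + K1/[H⁺] + K1K2/[H⁺]²) = 1 / (1 + 10^+1.99 + 10^+0.94)
   = 1 / (1 + 97.724 + 8.7096) = 1/107.43 = 0.009308
[CO2*] = α₀ × DIC = 0.009308 × 2.02 = 0.0188 mmol/kg = 18.8 μmol/kg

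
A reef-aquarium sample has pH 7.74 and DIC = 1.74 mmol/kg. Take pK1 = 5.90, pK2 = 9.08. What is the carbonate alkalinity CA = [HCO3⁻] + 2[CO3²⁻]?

CA = 1.79 mmol/kg

CA = [HCO3⁻] + 2[CO3²⁻] = (α₁ + 2α₂)·DIC
At pH 7.74: [H⁺]/K1 = 10^-1.84 = 0.014454, K2/[H⁺] = 10^-1.34 = 0.045709
α₁ = 1/(1 + 0.014454 + 0.045709) = 1/1.0602 = 0.9433; α₂ = α₁·K2/[H⁺] = 0.04311
α₁ + 2α₂ = 1.0295
CA = 1.0295 × 1.74 = 1.79 mmol/kg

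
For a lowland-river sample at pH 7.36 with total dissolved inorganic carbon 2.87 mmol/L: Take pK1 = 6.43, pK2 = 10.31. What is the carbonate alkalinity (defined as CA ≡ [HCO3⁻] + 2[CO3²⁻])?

CA = [HCO3⁻] + 2[CO3²⁻] = (α₁ + 2α₂)·DIC
At pH 7.36: [H⁺]/K1 = 10^-0.93 = 0.11749, K2/[H⁺] = 10^-2.95 = 0.0011220
α₁ = 1/(1 + 0.11749 + 0.0011220) = 1/1.1186 = 0.8940; α₂ = α₁·K2/[H⁺] = 0.001003
α₁ + 2α₂ = 0.8960
CA = 0.8960 × 2.87 = 2.57 mmol/L

CA = 2.57 mmol/L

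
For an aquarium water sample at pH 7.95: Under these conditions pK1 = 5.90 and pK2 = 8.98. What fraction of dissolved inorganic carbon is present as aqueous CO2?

α₀ = 1 / (1 + K1/[H⁺] + K1K2/[H⁺]²) = 1 / (1 + 10^+2.05 + 10^+1.02)
   = 1 / (1 + 112.20 + 10.471) = 1/123.67 = 0.008086

α₀ = 0.00809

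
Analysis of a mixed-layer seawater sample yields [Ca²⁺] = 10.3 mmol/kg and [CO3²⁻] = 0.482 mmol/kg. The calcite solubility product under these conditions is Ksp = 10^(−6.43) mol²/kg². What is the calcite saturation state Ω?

Ksp = 10^(−6.43) = 3.715×10^-7
Ω = [Ca²⁺][CO3²⁻]/Ksp = (10.3×10^-3)(0.482×10^-3) / 3.715×10^-7 = 13.4

Ω = 13.4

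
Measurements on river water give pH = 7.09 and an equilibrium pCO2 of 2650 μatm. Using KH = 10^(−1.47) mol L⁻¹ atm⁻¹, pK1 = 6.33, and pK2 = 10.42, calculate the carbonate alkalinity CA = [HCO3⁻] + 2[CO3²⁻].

[CO2*] = KH · pCO2 = 10^(−1.47) × 2650×10^-6 = 8.979×10^-5 mol/L
α₀ = 1/(1 + K1/[H⁺] + K1K2/[H⁺]²) = 1/(1 + 10^+0.76 + 10^-2.57) = 0.1480
DIC = [CO2*]/α₀ = 8.979×10^-5 / 0.1480 = 0.6067 mmol/L
CA = (α₁ + 2α₂)·DIC = (0.8516 + 2×0.0003983) × 0.6067 = 0.517 mmol/L

CA = 0.517 mmol/L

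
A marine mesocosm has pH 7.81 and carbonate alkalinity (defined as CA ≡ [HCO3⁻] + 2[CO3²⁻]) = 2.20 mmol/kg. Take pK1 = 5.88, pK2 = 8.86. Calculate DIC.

DIC = 2.06 mmol/kg

CA = [HCO3⁻] + 2[CO3²⁻] = (α₁ + 2α₂)·DIC
At pH 7.81: [H⁺]/K1 = 10^-1.93 = 0.011749, K2/[H⁺] = 10^-1.05 = 0.089125
α₁ = 1/(1 + 0.011749 + 0.089125) = 1/1.1009 = 0.9084; α₂ = α₁·K2/[H⁺] = 0.08096
α₁ + 2α₂ = 1.0703
DIC = CA / (α₁ + 2α₂) = 2.20 / 1.0703 = 2.06 mmol/kg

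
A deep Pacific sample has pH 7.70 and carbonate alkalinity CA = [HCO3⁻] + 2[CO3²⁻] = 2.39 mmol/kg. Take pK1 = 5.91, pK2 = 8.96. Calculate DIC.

CA = [HCO3⁻] + 2[CO3²⁻] = (α₁ + 2α₂)·DIC
At pH 7.70: [H⁺]/K1 = 10^-1.79 = 0.016218, K2/[H⁺] = 10^-1.26 = 0.054954
α₁ = 1/(1 + 0.016218 + 0.054954) = 1/1.0712 = 0.9336; α₂ = α₁·K2/[H⁺] = 0.05130
α₁ + 2α₂ = 1.0362
DIC = CA / (α₁ + 2α₂) = 2.39 / 1.0362 = 2.31 mmol/kg

DIC = 2.31 mmol/kg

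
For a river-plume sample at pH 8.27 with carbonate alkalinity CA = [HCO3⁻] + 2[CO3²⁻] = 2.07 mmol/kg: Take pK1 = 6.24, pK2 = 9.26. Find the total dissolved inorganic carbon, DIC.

CA = [HCO3⁻] + 2[CO3²⁻] = (α₁ + 2α₂)·DIC
At pH 8.27: [H⁺]/K1 = 10^-2.03 = 0.0093325, K2/[H⁺] = 10^-0.99 = 0.10233
α₁ = 1/(1 + 0.0093325 + 0.10233) = 1/1.1117 = 0.8996; α₂ = α₁·K2/[H⁺] = 0.09205
α₁ + 2α₂ = 1.0837
DIC = CA / (α₁ + 2α₂) = 2.07 / 1.0837 = 1.91 mmol/kg

DIC = 1.91 mmol/kg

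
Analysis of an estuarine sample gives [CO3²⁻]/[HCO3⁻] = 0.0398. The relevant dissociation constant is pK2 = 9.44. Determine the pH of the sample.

pH = 8.04

From K2 = [H⁺][CO3²⁻]/[HCO3⁻]:  pH = pK2 + log₁₀([CO3²⁻]/[HCO3⁻])
log₁₀(0.0398) = -1.400
pH = 9.44 + (-1.400) = 8.04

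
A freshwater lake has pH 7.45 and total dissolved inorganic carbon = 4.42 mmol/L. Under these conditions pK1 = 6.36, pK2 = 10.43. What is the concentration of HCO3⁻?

[HCO3⁻] = 4.08 mmol/L

α₁ = 1 / (1 + [H⁺]/K1 + K2/[H⁺]) = 1 / (1 + 10^-1.09 + 10^-2.98)
   = 1 / (1 + 0.081283 + 0.0010471) = 1/1.0823 = 0.9239
[HCO3⁻] = α₁ × DIC = 0.9239 × 4.42 = 4.08 mmol/L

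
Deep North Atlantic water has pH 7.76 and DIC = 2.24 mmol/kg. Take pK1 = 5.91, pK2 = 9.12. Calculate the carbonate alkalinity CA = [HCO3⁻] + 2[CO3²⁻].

CA = [HCO3⁻] + 2[CO3²⁻] = (α₁ + 2α₂)·DIC
At pH 7.76: [H⁺]/K1 = 10^-1.85 = 0.014125, K2/[H⁺] = 10^-1.36 = 0.043652
α₁ = 1/(1 + 0.014125 + 0.043652) = 1/1.0578 = 0.9454; α₂ = α₁·K2/[H⁺] = 0.04127
α₁ + 2α₂ = 1.0279
CA = 1.0279 × 2.24 = 2.30 mmol/kg

CA = 2.30 mmol/kg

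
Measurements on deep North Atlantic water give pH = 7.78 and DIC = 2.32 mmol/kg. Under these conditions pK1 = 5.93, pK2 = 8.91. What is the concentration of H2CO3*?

[CO2*] = 0.0301 mmol/kg

α₀ = 1 / (1 + K1/[H⁺] + K1K2/[H⁺]²) = 1 / (1 + 10^+1.85 + 10^+0.72)
   = 1 / (1 + 70.795 + 5.2481) = 1/77.043 = 0.01298
[CO2*] = α₀ × DIC = 0.01298 × 2.32 = 0.0301 mmol/kg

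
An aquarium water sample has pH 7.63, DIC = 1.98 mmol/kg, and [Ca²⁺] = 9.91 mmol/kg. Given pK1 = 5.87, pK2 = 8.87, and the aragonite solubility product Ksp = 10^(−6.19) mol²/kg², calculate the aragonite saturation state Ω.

Ω = 1.63

α₂ = 1 / (1 + [H⁺]/K2 + [H⁺]²/(K1K2)) = 1 / (1 + 10^+1.24 + 10^-0.52)
   = 1 / (1 + 17.378 + 0.30200) = 1/18.680 = 0.05353
[CO3²⁻] = α₂ × DIC = 0.05353 × 1.98 = 0.1060 mmol/kg
Ksp = 10^(−6.19) = 6.457×10^-7
Ω = [Ca²⁺][CO3²⁻]/Ksp = (9.91×10^-3)(1.060×10^-4) / 6.457×10^-7 = 1.63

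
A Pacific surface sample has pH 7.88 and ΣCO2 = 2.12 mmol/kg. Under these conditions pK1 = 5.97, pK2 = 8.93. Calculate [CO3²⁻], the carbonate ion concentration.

α₂ = 1 / (1 + [H⁺]/K2 + [H⁺]²/(K1K2)) = 1 / (1 + 10^+1.05 + 10^-0.86)
   = 1 / (1 + 11.220 + 0.13804) = 1/12.358 = 0.08092
[CO3²⁻] = α₂ × DIC = 0.08092 × 2.12 = 0.172 mmol/kg

[CO3²⁻] = 0.172 mmol/kg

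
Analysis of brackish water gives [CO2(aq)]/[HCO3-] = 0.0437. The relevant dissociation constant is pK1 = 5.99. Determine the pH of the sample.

From K1 = [H⁺][HCO3-]/[CO2(aq)]:  pH = pK1 − log₁₀([CO2(aq)]/[HCO3-])
log₁₀(0.0437) = -1.360
pH = 5.99 − (-1.360) = 7.35

pH = 7.35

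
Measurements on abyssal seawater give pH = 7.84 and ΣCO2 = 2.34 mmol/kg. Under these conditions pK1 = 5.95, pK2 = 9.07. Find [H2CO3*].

[CO2*] = 0.0281 mmol/kg

α₀ = 1 / (1 + K1/[H⁺] + K1K2/[H⁺]²) = 1 / (1 + 10^+1.89 + 10^+0.66)
   = 1 / (1 + 77.625 + 4.5709) = 1/83.196 = 0.01202
[CO2*] = α₀ × DIC = 0.01202 × 2.34 = 0.0281 mmol/kg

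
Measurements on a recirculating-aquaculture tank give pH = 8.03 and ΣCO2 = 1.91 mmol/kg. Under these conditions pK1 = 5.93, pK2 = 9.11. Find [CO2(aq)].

[CO2*] = 13.9 μmol/kg

α₀ = 1 / (1 + K1/[H⁺] + K1K2/[H⁺]²) = 1 / (1 + 10^+2.10 + 10^+1.02)
   = 1 / (1 + 125.89 + 10.471) = 1/137.36 = 0.007280
[CO2*] = α₀ × DIC = 0.007280 × 1.91 = 0.0139 mmol/kg = 13.9 μmol/kg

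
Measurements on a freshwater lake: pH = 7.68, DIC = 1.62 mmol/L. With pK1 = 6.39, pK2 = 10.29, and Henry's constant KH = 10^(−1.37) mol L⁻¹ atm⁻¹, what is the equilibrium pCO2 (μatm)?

α₀ = 1 / (1 + K1/[H⁺] + K1K2/[H⁺]²) = 1 / (1 + 10^+1.29 + 10^-1.32)
   = 1 / (1 + 19.498 + 0.047863) = 1/20.546 = 0.04867
[CO2*] = α₀ × DIC = 0.04867 × 1.62 = 0.07885 mmol/L
pCO2 = [CO2*]/KH = 7.885×10^-5 / 4.266×10^-2 = 1850 μatm

pCO2 = 1850 μatm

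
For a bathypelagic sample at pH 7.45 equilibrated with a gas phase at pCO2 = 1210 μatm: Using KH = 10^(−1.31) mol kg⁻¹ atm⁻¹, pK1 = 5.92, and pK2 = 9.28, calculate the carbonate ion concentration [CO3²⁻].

[CO2*] = KH · pCO2 = 10^(−1.31) × 1210×10^-6 = 5.926×10^-5 mol/kg
α₀ = 1/(1 + K1/[H⁺] + K1K2/[H⁺]²) = 1/(1 + 10^+1.53 + 10^-0.30) = 0.02826
DIC = [CO2*]/α₀ = 5.926×10^-5 / 0.02826 = 2.097 mmol/kg
[CO3²⁻] = α₂·DIC; α₂ = 0.01416, so [CO3²⁻] = 0.01416 × 2.097 = 0.0297 mmol/kg

[CO3²⁻] = 0.0297 mmol/kg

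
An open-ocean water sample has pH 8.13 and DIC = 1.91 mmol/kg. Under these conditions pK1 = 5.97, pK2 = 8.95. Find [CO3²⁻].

[CO3²⁻] = 0.250 mmol/kg

α₂ = 1 / (1 + [H⁺]/K2 + [H⁺]²/(K1K2)) = 1 / (1 + 10^+0.82 + 10^-1.34)
   = 1 / (1 + 6.6069 + 0.045709) = 1/7.6526 = 0.1307
[CO3²⁻] = α₂ × DIC = 0.1307 × 1.91 = 0.250 mmol/kg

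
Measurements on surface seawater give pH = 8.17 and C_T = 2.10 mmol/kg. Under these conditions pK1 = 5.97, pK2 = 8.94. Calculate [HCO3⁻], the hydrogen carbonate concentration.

α₁ = 1 / (1 + [H⁺]/K1 + K2/[H⁺]) = 1 / (1 + 10^-2.20 + 10^-0.77)
   = 1 / (1 + 0.0063096 + 0.16982) = 1/1.1761 = 0.8502
[HCO3⁻] = α₁ × DIC = 0.8502 × 2.10 = 1.79 mmol/kg

[HCO3⁻] = 1.79 mmol/kg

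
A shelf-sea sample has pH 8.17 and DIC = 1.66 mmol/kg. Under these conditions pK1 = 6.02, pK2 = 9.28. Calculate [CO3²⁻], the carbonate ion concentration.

α₂ = 1 / (1 + [H⁺]/K2 + [H⁺]²/(K1K2)) = 1 / (1 + 10^+1.11 + 10^-1.04)
   = 1 / (1 + 12.882 + 0.091201) = 1/13.974 = 0.07156
[CO3²⁻] = α₂ × DIC = 0.07156 × 1.66 = 0.119 mmol/kg

[CO3²⁻] = 0.119 mmol/kg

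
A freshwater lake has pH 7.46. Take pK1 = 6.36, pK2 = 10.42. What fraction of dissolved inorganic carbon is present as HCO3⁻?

α₁ = 0.925

α₁ = 1 / (1 + [H⁺]/K1 + K2/[H⁺]) = 1 / (1 + 10^-1.10 + 10^-2.96)
   = 1 / (1 + 0.079433 + 0.0010965) = 1/1.0805 = 0.9255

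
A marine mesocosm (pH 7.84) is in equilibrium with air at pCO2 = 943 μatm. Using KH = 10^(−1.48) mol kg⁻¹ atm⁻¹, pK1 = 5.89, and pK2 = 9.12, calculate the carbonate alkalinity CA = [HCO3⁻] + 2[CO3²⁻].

CA = 3.08 mmol/kg

[CO2*] = KH · pCO2 = 10^(−1.48) × 943×10^-6 = 3.123×10^-5 mol/kg
α₀ = 1/(1 + K1/[H⁺] + K1K2/[H⁺]²) = 1/(1 + 10^+1.95 + 10^+0.67) = 0.01055
DIC = [CO2*]/α₀ = 3.123×10^-5 / 0.01055 = 2.960 mmol/kg
CA = (α₁ + 2α₂)·DIC = (0.9401 + 2×0.04934) × 2.960 = 3.08 mmol/kg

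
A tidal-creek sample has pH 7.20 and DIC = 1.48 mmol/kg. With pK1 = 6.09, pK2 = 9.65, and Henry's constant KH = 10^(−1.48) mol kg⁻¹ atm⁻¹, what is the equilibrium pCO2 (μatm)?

pCO2 = 3210 μatm

α₀ = 1 / (1 + K1/[H⁺] + K1K2/[H⁺]²) = 1 / (1 + 10^+1.11 + 10^-1.34)
   = 1 / (1 + 12.882 + 0.045709) = 1/13.928 = 0.07180
[CO2*] = α₀ × DIC = 0.07180 × 1.48 = 0.1063 mmol/kg
pCO2 = [CO2*]/KH = 1.063×10^-4 / 3.311×10^-2 = 3210 μatm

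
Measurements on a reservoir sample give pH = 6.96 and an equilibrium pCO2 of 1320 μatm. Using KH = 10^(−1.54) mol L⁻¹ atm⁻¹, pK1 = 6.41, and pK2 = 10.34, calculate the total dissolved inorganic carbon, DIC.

DIC = 0.173 mmol/L

[CO2*] = KH · pCO2 = 10^(−1.54) × 1320×10^-6 = 3.807×10^-5 mol/L
α₀ = 1/(1 + K1/[H⁺] + K1K2/[H⁺]²) = 1/(1 + 10^+0.55 + 10^-2.83) = 0.2198
DIC = [CO2*]/α₀ = 3.807×10^-5 / 0.2198 = 0.173 mmol/L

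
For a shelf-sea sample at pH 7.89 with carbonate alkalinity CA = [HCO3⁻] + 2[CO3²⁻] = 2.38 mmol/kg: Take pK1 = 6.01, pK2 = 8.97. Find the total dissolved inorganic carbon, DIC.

CA = [HCO3⁻] + 2[CO3²⁻] = (α₁ + 2α₂)·DIC
At pH 7.89: [H⁺]/K1 = 10^-1.88 = 0.013183, K2/[H⁺] = 10^-1.08 = 0.083176
α₁ = 1/(1 + 0.013183 + 0.083176) = 1/1.0964 = 0.9121; α₂ = α₁·K2/[H⁺] = 0.07587
α₁ + 2α₂ = 1.0638
DIC = CA / (α₁ + 2α₂) = 2.38 / 1.0638 = 2.24 mmol/kg

DIC = 2.24 mmol/kg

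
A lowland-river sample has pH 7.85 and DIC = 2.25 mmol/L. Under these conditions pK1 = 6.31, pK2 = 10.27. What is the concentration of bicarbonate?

[HCO3⁻] = 2.18 mmol/L

α₁ = 1 / (1 + [H⁺]/K1 + K2/[H⁺]) = 1 / (1 + 10^-1.54 + 10^-2.42)
   = 1 / (1 + 0.028840 + 0.0038019) = 1/1.0326 = 0.9684
[HCO3⁻] = α₁ × DIC = 0.9684 × 2.25 = 2.18 mmol/L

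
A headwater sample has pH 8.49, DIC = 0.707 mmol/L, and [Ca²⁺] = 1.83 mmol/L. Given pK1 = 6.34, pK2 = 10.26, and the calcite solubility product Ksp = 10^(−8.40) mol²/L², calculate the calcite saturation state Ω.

Ω = 5.39

α₂ = 1 / (1 + [H⁺]/K2 + [H⁺]²/(K1K2)) = 1 / (1 + 10^+1.77 + 10^-0.38)
   = 1 / (1 + 58.884 + 0.41687) = 1/60.301 = 0.01658
[CO3²⁻] = α₂ × DIC = 0.01658 × 0.707 = 0.01172 mmol/L = 11.72 μmol/L
Ksp = 10^(−8.40) = 3.981×10^-9
Ω = [Ca²⁺][CO3²⁻]/Ksp = (1.83×10^-3)(1.172×10^-5) / 3.981×10^-9 = 5.39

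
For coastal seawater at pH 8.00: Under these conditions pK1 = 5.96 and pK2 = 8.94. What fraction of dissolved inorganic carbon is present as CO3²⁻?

α₂ = 1 / (1 + [H⁺]/K2 + [H⁺]²/(K1K2)) = 1 / (1 + 10^+0.94 + 10^-1.10)
   = 1 / (1 + 8.7096 + 0.079433) = 1/9.7891 = 0.1022

α₂ = 0.102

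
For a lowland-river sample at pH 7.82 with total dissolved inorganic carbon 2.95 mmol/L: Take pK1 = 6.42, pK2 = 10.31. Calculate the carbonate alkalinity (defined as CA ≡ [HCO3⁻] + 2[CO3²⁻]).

CA = [HCO3⁻] + 2[CO3²⁻] = (α₁ + 2α₂)·DIC
At pH 7.82: [H⁺]/K1 = 10^-1.40 = 0.039811, K2/[H⁺] = 10^-2.49 = 0.0032359
α₁ = 1/(1 + 0.039811 + 0.0032359) = 1/1.0430 = 0.9587; α₂ = α₁·K2/[H⁺] = 0.003102
α₁ + 2α₂ = 0.9649
CA = 0.9649 × 2.95 = 2.85 mmol/L

CA = 2.85 mmol/L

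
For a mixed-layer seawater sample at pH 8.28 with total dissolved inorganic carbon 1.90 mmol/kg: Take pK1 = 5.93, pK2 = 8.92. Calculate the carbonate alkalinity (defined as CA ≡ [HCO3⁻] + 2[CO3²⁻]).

CA = 2.25 mmol/kg

CA = [HCO3⁻] + 2[CO3²⁻] = (α₁ + 2α₂)·DIC
At pH 8.28: [H⁺]/K1 = 10^-2.35 = 0.0044668, K2/[H⁺] = 10^-0.64 = 0.22909
α₁ = 1/(1 + 0.0044668 + 0.22909) = 1/1.2336 = 0.8107; α₂ = α₁·K2/[H⁺] = 0.1857
α₁ + 2α₂ = 1.1821
CA = 1.1821 × 1.90 = 2.25 mmol/kg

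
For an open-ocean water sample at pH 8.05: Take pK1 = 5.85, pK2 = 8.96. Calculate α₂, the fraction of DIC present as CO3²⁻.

α₂ = 1 / (1 + [H⁺]/K2 + [H⁺]²/(K1K2)) = 1 / (1 + 10^+0.91 + 10^-1.29)
   = 1 / (1 + 8.1283 + 0.051286) = 1/9.1796 = 0.1089

α₂ = 0.109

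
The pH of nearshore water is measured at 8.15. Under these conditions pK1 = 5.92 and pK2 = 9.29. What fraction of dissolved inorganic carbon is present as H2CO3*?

α₀ = 1 / (1 + K1/[H⁺] + K1K2/[H⁺]²) = 1 / (1 + 10^+2.23 + 10^+1.09)
   = 1 / (1 + 169.82 + 12.303) = 1/183.13 = 0.005461

α₀ = 0.00546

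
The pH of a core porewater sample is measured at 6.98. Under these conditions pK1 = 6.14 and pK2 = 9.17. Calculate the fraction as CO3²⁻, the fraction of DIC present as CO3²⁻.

α₂ = 1 / (1 + [H⁺]/K2 + [H⁺]²/(K1K2)) = 1 / (1 + 10^+2.19 + 10^+1.35)
   = 1 / (1 + 154.88 + 22.387) = 1/178.27 = 0.005610

α₂ = 0.00561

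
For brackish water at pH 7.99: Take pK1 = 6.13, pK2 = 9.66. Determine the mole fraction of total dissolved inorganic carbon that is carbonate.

α₂ = 1 / (1 + [H⁺]/K2 + [H⁺]²/(K1K2)) = 1 / (1 + 10^+1.67 + 10^-0.19)
   = 1 / (1 + 46.774 + 0.64565) = 1/48.419 = 0.02065

α₂ = 0.0207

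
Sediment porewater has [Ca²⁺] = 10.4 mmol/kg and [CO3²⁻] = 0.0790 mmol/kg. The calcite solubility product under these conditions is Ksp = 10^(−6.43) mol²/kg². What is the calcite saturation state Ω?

Ω = 2.21

Ksp = 10^(−6.43) = 3.715×10^-7
Ω = [Ca²⁺][CO3²⁻]/Ksp = (10.4×10^-3)(0.0790×10^-3) / 3.715×10^-7 = 2.21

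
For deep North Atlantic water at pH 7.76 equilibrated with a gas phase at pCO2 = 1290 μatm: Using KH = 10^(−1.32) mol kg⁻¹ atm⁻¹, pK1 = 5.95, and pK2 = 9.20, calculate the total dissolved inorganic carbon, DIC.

DIC = 4.19 mmol/kg

[CO2*] = KH · pCO2 = 10^(−1.32) × 1290×10^-6 = 6.174×10^-5 mol/kg
α₀ = 1/(1 + K1/[H⁺] + K1K2/[H⁺]²) = 1/(1 + 10^+1.81 + 10^+0.37) = 0.01473
DIC = [CO2*]/α₀ = 6.174×10^-5 / 0.01473 = 4.19 mmol/kg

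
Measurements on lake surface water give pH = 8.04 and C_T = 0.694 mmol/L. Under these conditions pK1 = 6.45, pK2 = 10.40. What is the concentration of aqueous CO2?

α₀ = 1 / (1 + K1/[H⁺] + K1K2/[H⁺]²) = 1 / (1 + 10^+1.59 + 10^-0.77)
   = 1 / (1 + 38.905 + 0.16982) = 1/40.074 = 0.02495
[CO2*] = α₀ × DIC = 0.02495 × 0.694 = 0.0173 mmol/L = 17.3 μmol/L

[CO2*] = 17.3 μmol/L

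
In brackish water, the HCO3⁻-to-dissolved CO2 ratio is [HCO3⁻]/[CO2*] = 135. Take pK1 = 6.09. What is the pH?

From K1 = [H⁺][HCO3⁻]/[CO2*]:  pH = pK1 + log₁₀([HCO3⁻]/[CO2*])
log₁₀(135) = +2.130
pH = 6.09 + (+2.130) = 8.22

pH = 8.22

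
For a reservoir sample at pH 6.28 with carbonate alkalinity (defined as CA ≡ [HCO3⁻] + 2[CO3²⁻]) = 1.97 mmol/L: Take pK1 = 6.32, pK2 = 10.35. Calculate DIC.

DIC = 4.13 mmol/L

CA = [HCO3⁻] + 2[CO3²⁻] = (α₁ + 2α₂)·DIC
At pH 6.28: [H⁺]/K1 = 10^0.04 = 1.0965, K2/[H⁺] = 10^-4.07 = 8.5114×10^-5
α₁ = 1/(1 + 1.0965 + 8.5114×10^-5) = 1/2.0966 = 0.4770; α₂ = α₁·K2/[H⁺] = 4.060×10^-5
α₁ + 2α₂ = 0.4771
DIC = CA / (α₁ + 2α₂) = 1.97 / 0.4771 = 4.13 mmol/L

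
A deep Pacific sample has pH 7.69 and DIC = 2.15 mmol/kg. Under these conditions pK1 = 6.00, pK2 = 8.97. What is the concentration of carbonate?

α₂ = 1 / (1 + [H⁺]/K2 + [H⁺]²/(K1K2)) = 1 / (1 + 10^+1.28 + 10^-0.41)
   = 1 / (1 + 19.055 + 0.38905) = 1/20.444 = 0.04891
[CO3²⁻] = α₂ × DIC = 0.04891 × 2.15 = 0.105 mmol/kg

[CO3²⁻] = 0.105 mmol/kg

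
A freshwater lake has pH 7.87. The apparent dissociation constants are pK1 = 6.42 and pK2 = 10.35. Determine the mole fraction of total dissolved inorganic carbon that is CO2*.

α₀ = 1 / (1 + K1/[H⁺] + K1K2/[H⁺]²) = 1 / (1 + 10^+1.45 + 10^-1.03)
   = 1 / (1 + 28.184 + 0.093325) = 1/29.277 = 0.03416

α₀ = 0.0342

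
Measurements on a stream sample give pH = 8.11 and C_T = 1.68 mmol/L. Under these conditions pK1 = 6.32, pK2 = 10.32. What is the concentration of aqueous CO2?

α₀ = 1 / (1 + K1/[H⁺] + K1K2/[H⁺]²) = 1 / (1 + 10^+1.79 + 10^-0.42)
   = 1 / (1 + 61.660 + 0.38019) = 1/63.040 = 0.01586
[CO2*] = α₀ × DIC = 0.01586 × 1.68 = 0.0266 mmol/L

[CO2*] = 0.0266 mmol/L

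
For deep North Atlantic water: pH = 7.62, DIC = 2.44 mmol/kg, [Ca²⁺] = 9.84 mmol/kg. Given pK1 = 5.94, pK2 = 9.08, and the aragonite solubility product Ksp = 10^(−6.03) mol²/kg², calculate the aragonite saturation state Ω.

Ω = 0.845

α₂ = 1 / (1 + [H⁺]/K2 + [H⁺]²/(K1K2)) = 1 / (1 + 10^+1.46 + 10^-0.22)
   = 1 / (1 + 28.840 + 0.60256) = 1/30.443 = 0.03285
[CO3²⁻] = α₂ × DIC = 0.03285 × 2.44 = 0.08015 mmol/kg
Ksp = 10^(−6.03) = 9.333×10^-7
Ω = [Ca²⁺][CO3²⁻]/Ksp = (9.84×10^-3)(8.015×10^-5) / 9.333×10^-7 = 0.845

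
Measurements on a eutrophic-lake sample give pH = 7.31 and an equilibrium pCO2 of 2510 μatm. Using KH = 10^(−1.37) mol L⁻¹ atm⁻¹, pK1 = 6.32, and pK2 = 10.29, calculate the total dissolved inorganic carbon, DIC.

DIC = 1.15 mmol/L

[CO2*] = KH · pCO2 = 10^(−1.37) × 2510×10^-6 = 1.071×10^-4 mol/L
α₀ = 1/(1 + K1/[H⁺] + K1K2/[H⁺]²) = 1/(1 + 10^+0.99 + 10^-1.99) = 0.09274
DIC = [CO2*]/α₀ = 1.071×10^-4 / 0.09274 = 1.15 mmol/L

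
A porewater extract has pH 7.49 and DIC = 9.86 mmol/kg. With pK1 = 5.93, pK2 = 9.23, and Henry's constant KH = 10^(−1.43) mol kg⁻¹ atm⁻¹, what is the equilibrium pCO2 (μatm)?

α₀ = 1 / (1 + K1/[H⁺] + K1K2/[H⁺]²) = 1 / (1 + 10^+1.56 + 10^-0.18)
   = 1 / (1 + 36.308 + 0.66069) = 1/37.968 = 0.02634
[CO2*] = α₀ × DIC = 0.02634 × 9.86 = 0.2597 mmol/kg
pCO2 = [CO2*]/KH = 2.597×10^-4 / 3.715×10^-2 = 6990 μatm

pCO2 = 6990 μatm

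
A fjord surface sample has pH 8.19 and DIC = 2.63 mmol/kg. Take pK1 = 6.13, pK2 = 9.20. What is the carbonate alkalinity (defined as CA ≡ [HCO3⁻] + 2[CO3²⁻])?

CA = [HCO3⁻] + 2[CO3²⁻] = (α₁ + 2α₂)·DIC
At pH 8.19: [H⁺]/K1 = 10^-2.06 = 0.0087096, K2/[H⁺] = 10^-1.01 = 0.097724
α₁ = 1/(1 + 0.0087096 + 0.097724) = 1/1.1064 = 0.9038; α₂ = α₁·K2/[H⁺] = 0.08832
α₁ + 2α₂ = 1.0805
CA = 1.0805 × 2.63 = 2.84 mmol/kg

CA = 2.84 mmol/kg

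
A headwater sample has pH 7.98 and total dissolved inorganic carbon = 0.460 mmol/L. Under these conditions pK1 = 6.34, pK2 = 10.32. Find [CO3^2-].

[CO3²⁻] = 2.05 μmol/L

α₂ = 1 / (1 + [H⁺]/K2 + [H⁺]²/(K1K2)) = 1 / (1 + 10^+2.34 + 10^+0.70)
   = 1 / (1 + 218.78 + 5.0119) = 1/224.79 = 0.004449
[CO3²⁻] = α₂ × DIC = 0.004449 × 0.460 = 0.00205 mmol/L = 2.05 μmol/L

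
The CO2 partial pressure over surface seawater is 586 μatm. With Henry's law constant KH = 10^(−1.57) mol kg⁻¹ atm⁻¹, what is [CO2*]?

[CO2*] = 15.8 μmol/kg

KH = 10^(−1.57) = 2.692×10^-2 mol kg⁻¹ atm⁻¹
[CO2*] = KH · pCO2 = 2.692×10^-2 × 586×10^-6 atm = 1.58×10^-5 mol/kg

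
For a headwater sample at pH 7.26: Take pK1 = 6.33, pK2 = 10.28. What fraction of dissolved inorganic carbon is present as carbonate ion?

α₂ = 0.000854

α₂ = 1 / (1 + [H⁺]/K2 + [H⁺]²/(K1K2)) = 1 / (1 + 10^+3.02 + 10^+2.09)
   = 1 / (1 + 1047.1 + 123.03) = 1/1171.2 = 0.0008539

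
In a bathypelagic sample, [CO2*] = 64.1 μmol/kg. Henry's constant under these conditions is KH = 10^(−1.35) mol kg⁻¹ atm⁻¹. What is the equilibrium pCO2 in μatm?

pCO2 = 1440 μatm

KH = 10^(−1.35) = 4.467×10^-2 mol kg⁻¹ atm⁻¹
pCO2 = [CO2*]/KH = 64.1×10^-6 / 4.467×10^-2 = 1.44×10^-3 atm = 1440 μatm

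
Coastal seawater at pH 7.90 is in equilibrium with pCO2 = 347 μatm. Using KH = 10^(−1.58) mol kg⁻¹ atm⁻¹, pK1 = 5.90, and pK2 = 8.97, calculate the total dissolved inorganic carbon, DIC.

[CO2*] = KH · pCO2 = 10^(−1.58) × 347×10^-6 = 9.127×10^-6 mol/kg
α₀ = 1/(1 + K1/[H⁺] + K1K2/[H⁺]²) = 1/(1 + 10^+2.00 + 10^+0.93) = 0.009131
DIC = [CO2*]/α₀ = 9.127×10^-6 / 0.009131 = 1.00 mmol/kg

DIC = 1.00 mmol/kg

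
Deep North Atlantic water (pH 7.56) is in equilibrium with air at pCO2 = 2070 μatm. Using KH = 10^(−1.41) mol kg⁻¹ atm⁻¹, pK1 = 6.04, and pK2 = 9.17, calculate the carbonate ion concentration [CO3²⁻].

[CO3²⁻] = 0.0655 mmol/kg

[CO2*] = KH · pCO2 = 10^(−1.41) × 2070×10^-6 = 8.053×10^-5 mol/kg
α₀ = 1/(1 + K1/[H⁺] + K1K2/[H⁺]²) = 1/(1 + 10^+1.52 + 10^-0.09) = 0.02863
DIC = [CO2*]/α₀ = 8.053×10^-5 / 0.02863 = 2.813 mmol/kg
[CO3²⁻] = α₂·DIC; α₂ = 0.02327, so [CO3²⁻] = 0.02327 × 2.813 = 0.0655 mmol/kg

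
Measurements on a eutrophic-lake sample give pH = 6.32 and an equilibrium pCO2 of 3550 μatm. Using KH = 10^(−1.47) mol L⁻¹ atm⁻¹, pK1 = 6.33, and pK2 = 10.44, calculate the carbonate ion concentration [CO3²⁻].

[CO3²⁻] = 0.00892 μmol/L

[CO2*] = KH · pCO2 = 10^(−1.47) × 3550×10^-6 = 1.203×10^-4 mol/L
α₀ = 1/(1 + K1/[H⁺] + K1K2/[H⁺]²) = 1/(1 + 10^-0.01 + 10^-4.13) = 0.5057
DIC = [CO2*]/α₀ = 1.203×10^-4 / 0.5057 = 0.2379 mmol/L
[CO3²⁻] = α₂·DIC; α₂ = 3.749×10^-5, so [CO3²⁻] = 3.749×10^-5 × 0.2379 = 8.92×10^-6 mmol/L = 0.00892 μmol/L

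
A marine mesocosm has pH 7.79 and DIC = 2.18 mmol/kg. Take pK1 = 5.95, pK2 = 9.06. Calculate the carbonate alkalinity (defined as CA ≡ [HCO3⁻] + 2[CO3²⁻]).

CA = [HCO3⁻] + 2[CO3²⁻] = (α₁ + 2α₂)·DIC
At pH 7.79: [H⁺]/K1 = 10^-1.84 = 0.014454, K2/[H⁺] = 10^-1.27 = 0.053703
α₁ = 1/(1 + 0.014454 + 0.053703) = 1/1.0682 = 0.9362; α₂ = α₁·K2/[H⁺] = 0.05028
α₁ + 2α₂ = 1.0367
CA = 1.0367 × 2.18 = 2.26 mmol/kg

CA = 2.26 mmol/kg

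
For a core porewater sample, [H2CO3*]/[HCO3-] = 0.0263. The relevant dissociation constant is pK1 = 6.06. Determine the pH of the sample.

From K1 = [H⁺][HCO3-]/[H2CO3*]:  pH = pK1 − log₁₀([H2CO3*]/[HCO3-])
log₁₀(0.0263) = -1.580
pH = 6.06 − (-1.580) = 7.64

pH = 7.64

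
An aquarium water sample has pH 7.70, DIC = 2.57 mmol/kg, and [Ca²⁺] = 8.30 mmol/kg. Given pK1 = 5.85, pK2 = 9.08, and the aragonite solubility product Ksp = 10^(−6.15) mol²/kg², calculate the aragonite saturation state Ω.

α₂ = 1 / (1 + [H⁺]/K2 + [H⁺]²/(K1K2)) = 1 / (1 + 10^+1.38 + 10^-0.47)
   = 1 / (1 + 23.988 + 0.33884) = 1/25.327 = 0.03948
[CO3²⁻] = α₂ × DIC = 0.03948 × 2.57 = 0.1015 mmol/kg
Ksp = 10^(−6.15) = 7.079×10^-7
Ω = [Ca²⁺][CO3²⁻]/Ksp = (8.30×10^-3)(1.015×10^-4) / 7.079×10^-7 = 1.19

Ω = 1.19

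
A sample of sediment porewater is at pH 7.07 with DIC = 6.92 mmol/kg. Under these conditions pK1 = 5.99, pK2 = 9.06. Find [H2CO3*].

[CO2*] = 0.526 mmol/kg

α₀ = 1 / (1 + K1/[H⁺] + K1K2/[H⁺]²) = 1 / (1 + 10^+1.08 + 10^-0.91)
   = 1 / (1 + 12.023 + 0.12303) = 1/13.146 = 0.07607
[CO2*] = α₀ × DIC = 0.07607 × 6.92 = 0.526 mmol/kg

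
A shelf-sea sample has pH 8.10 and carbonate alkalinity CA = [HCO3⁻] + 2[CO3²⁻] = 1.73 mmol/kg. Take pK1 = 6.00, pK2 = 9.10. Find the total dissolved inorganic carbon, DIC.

CA = [HCO3⁻] + 2[CO3²⁻] = (α₁ + 2α₂)·DIC
At pH 8.10: [H⁺]/K1 = 10^-2.10 = 0.0079433, K2/[H⁺] = 10^-1.00 = 0.10000
α₁ = 1/(1 + 0.0079433 + 0.10000) = 1/1.1079 = 0.9026; α₂ = α₁·K2/[H⁺] = 0.09026
α₁ + 2α₂ = 1.0831
DIC = CA / (α₁ + 2α₂) = 1.73 / 1.0831 = 1.60 mmol/kg

DIC = 1.60 mmol/kg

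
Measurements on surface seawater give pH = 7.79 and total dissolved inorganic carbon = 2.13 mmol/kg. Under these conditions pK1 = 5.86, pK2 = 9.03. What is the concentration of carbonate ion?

[CO3²⁻] = 0.115 mmol/kg

α₂ = 1 / (1 + [H⁺]/K2 + [H⁺]²/(K1K2)) = 1 / (1 + 10^+1.24 + 10^-0.69)
   = 1 / (1 + 17.378 + 0.20417) = 1/18.582 = 0.05381
[CO3²⁻] = α₂ × DIC = 0.05381 × 2.13 = 0.115 mmol/kg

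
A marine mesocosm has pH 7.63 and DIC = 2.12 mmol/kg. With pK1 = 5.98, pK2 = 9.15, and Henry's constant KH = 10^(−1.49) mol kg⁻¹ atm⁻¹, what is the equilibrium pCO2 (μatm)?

pCO2 = 1390 μatm

α₀ = 1 / (1 + K1/[H⁺] + K1K2/[H⁺]²) = 1 / (1 + 10^+1.65 + 10^+0.13)
   = 1 / (1 + 44.668 + 1.3490) = 1/47.017 = 0.02127
[CO2*] = α₀ × DIC = 0.02127 × 2.12 = 0.04509 mmol/kg
pCO2 = [CO2*]/KH = 4.509×10^-5 / 3.236×10^-2 = 1390 μatm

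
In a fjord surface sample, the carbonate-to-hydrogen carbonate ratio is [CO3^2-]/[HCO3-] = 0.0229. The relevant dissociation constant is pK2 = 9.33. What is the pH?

From K2 = [H⁺][CO3^2-]/[HCO3-]:  pH = pK2 + log₁₀([CO3^2-]/[HCO3-])
log₁₀(0.0229) = -1.640
pH = 9.33 + (-1.640) = 7.69

pH = 7.69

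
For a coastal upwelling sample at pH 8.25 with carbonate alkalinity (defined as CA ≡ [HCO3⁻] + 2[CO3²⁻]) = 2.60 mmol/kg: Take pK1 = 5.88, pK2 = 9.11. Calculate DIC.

DIC = 2.33 mmol/kg

CA = [HCO3⁻] + 2[CO3²⁻] = (α₁ + 2α₂)·DIC
At pH 8.25: [H⁺]/K1 = 10^-2.37 = 0.0042658, K2/[H⁺] = 10^-0.86 = 0.13804
α₁ = 1/(1 + 0.0042658 + 0.13804) = 1/1.1423 = 0.8754; α₂ = α₁·K2/[H⁺] = 0.1208
α₁ + 2α₂ = 1.1171
DIC = CA / (α₁ + 2α₂) = 2.60 / 1.1171 = 2.33 mmol/kg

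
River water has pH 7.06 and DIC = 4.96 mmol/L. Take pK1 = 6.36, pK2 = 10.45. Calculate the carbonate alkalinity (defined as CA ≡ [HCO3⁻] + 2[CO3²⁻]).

CA = [HCO3⁻] + 2[CO3²⁻] = (α₁ + 2α₂)·DIC
At pH 7.06: [H⁺]/K1 = 10^-0.70 = 0.19953, K2/[H⁺] = 10^-3.39 = 0.00040738
α₁ = 1/(1 + 0.19953 + 0.00040738) = 1/1.1999 = 0.8334; α₂ = α₁·K2/[H⁺] = 0.0003395
α₁ + 2α₂ = 0.8341
CA = 0.8341 × 4.96 = 4.14 mmol/L

CA = 4.14 mmol/L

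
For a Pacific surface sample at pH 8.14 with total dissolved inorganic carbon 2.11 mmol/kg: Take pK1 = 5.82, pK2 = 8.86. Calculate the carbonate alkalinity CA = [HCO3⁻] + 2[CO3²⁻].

CA = [HCO3⁻] + 2[CO3²⁻] = (α₁ + 2α₂)·DIC
At pH 8.14: [H⁺]/K1 = 10^-2.32 = 0.0047863, K2/[H⁺] = 10^-0.72 = 0.19055
α₁ = 1/(1 + 0.0047863 + 0.19055) = 1/1.1953 = 0.8366; α₂ = α₁·K2/[H⁺] = 0.1594
α₁ + 2α₂ = 1.1554
CA = 1.1554 × 2.11 = 2.44 mmol/kg

CA = 2.44 mmol/kg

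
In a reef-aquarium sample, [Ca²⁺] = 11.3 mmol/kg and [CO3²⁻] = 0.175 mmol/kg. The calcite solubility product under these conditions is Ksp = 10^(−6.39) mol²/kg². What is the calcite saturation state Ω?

Ω = 4.85

Ksp = 10^(−6.39) = 4.074×10^-7
Ω = [Ca²⁺][CO3²⁻]/Ksp = (11.3×10^-3)(0.175×10^-3) / 4.074×10^-7 = 4.85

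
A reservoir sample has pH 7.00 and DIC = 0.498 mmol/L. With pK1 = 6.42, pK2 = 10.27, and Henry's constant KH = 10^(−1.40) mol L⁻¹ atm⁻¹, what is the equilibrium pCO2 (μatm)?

pCO2 = 2600 μatm

α₀ = 1 / (1 + K1/[H⁺] + K1K2/[H⁺]²) = 1 / (1 + 10^+0.58 + 10^-2.69)
   = 1 / (1 + 3.8019 + 0.0020417) = 1/4.8039 = 0.2082
[CO2*] = α₀ × DIC = 0.2082 × 0.498 = 0.1037 mmol/L
pCO2 = [CO2*]/KH = 1.037×10^-4 / 3.981×10^-2 = 2600 μatm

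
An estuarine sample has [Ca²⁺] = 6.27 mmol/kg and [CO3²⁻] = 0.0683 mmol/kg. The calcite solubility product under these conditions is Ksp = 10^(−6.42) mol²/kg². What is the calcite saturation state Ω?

Ω = 1.13

Ksp = 10^(−6.42) = 3.802×10^-7
Ω = [Ca²⁺][CO3²⁻]/Ksp = (6.27×10^-3)(0.0683×10^-3) / 3.802×10^-7 = 1.13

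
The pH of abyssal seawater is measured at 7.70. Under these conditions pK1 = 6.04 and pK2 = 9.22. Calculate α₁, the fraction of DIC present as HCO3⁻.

α₁ = 1 / (1 + [H⁺]/K1 + K2/[H⁺]) = 1 / (1 + 10^-1.66 + 10^-1.52)
   = 1 / (1 + 0.021878 + 0.030200) = 1/1.0521 = 0.9505

α₁ = 0.951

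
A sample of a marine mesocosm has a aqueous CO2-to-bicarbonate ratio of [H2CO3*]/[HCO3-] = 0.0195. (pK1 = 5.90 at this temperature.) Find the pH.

From K1 = [H⁺][HCO3-]/[H2CO3*]:  pH = pK1 − log₁₀([H2CO3*]/[HCO3-])
log₁₀(0.0195) = -1.710
pH = 5.90 − (-1.710) = 7.61

pH = 7.61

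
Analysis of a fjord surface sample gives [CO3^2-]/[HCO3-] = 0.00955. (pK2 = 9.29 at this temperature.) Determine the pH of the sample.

pH = 7.27

From K2 = [H⁺][CO3^2-]/[HCO3-]:  pH = pK2 + log₁₀([CO3^2-]/[HCO3-])
log₁₀(0.00955) = -2.020
pH = 9.29 + (-2.020) = 7.27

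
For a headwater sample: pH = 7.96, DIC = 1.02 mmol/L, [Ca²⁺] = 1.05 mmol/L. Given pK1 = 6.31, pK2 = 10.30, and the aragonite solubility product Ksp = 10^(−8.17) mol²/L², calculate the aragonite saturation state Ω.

α₂ = 1 / (1 + [H⁺]/K2 + [H⁺]²/(K1K2)) = 1 / (1 + 10^+2.34 + 10^+0.69)
   = 1 / (1 + 218.78 + 4.8978) = 1/224.67 = 0.004451
[CO3²⁻] = α₂ × DIC = 0.004451 × 1.02 = 0.004540 mmol/L = 4.540 μmol/L
Ksp = 10^(−8.17) = 6.761×10^-9
Ω = [Ca²⁺][CO3²⁻]/Ksp = (1.05×10^-3)(4.540×10^-6) / 6.761×10^-9 = 0.705

Ω = 0.705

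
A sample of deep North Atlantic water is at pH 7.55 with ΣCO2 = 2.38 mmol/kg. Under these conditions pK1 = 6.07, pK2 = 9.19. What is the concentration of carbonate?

[CO3²⁻] = 0.0516 mmol/kg

α₂ = 1 / (1 + [H⁺]/K2 + [H⁺]²/(K1K2)) = 1 / (1 + 10^+1.64 + 10^+0.16)
   = 1 / (1 + 43.652 + 1.4454) = 1/46.097 = 0.02169
[CO3²⁻] = α₂ × DIC = 0.02169 × 2.38 = 0.0516 mmol/kg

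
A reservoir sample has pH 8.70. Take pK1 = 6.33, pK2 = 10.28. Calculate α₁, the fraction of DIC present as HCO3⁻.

α₁ = 1 / (1 + [H⁺]/K1 + K2/[H⁺]) = 1 / (1 + 10^-2.37 + 10^-1.58)
   = 1 / (1 + 0.0042658 + 0.026303) = 1/1.0306 = 0.9703

α₁ = 0.970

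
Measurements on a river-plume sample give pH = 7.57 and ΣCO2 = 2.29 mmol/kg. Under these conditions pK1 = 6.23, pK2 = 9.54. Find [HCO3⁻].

α₁ = 1 / (1 + [H⁺]/K1 + K2/[H⁺]) = 1 / (1 + 10^-1.34 + 10^-1.97)
   = 1 / (1 + 0.045709 + 0.010715) = 1/1.0564 = 0.9466
[HCO3⁻] = α₁ × DIC = 0.9466 × 2.29 = 2.17 mmol/kg

[HCO3⁻] = 2.17 mmol/kg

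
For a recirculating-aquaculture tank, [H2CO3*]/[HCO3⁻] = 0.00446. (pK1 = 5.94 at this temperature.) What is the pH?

pH = 8.29

From K1 = [H⁺][HCO3⁻]/[H2CO3*]:  pH = pK1 − log₁₀([H2CO3*]/[HCO3⁻])
log₁₀(0.00446) = -2.351
pH = 5.94 − (-2.351) = 8.29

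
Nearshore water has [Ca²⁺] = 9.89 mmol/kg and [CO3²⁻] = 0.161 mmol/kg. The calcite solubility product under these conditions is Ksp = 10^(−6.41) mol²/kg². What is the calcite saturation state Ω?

Ω = 4.09

Ksp = 10^(−6.41) = 3.890×10^-7
Ω = [Ca²⁺][CO3²⁻]/Ksp = (9.89×10^-3)(0.161×10^-3) / 3.890×10^-7 = 4.09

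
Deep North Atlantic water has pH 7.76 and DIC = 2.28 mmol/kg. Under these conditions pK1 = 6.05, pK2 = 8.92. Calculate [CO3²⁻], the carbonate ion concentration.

α₂ = 1 / (1 + [H⁺]/K2 + [H⁺]²/(K1K2)) = 1 / (1 + 10^+1.16 + 10^-0.55)
   = 1 / (1 + 14.454 + 0.28184) = 1/15.736 = 0.06355
[CO3²⁻] = α₂ × DIC = 0.06355 × 2.28 = 0.145 mmol/kg

[CO3²⁻] = 0.145 mmol/kg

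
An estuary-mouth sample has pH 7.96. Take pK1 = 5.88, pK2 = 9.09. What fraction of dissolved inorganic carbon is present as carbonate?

α₂ = 1 / (1 + [H⁺]/K2 + [H⁺]²/(K1K2)) = 1 / (1 + 10^+1.13 + 10^-0.95)
   = 1 / (1 + 13.490 + 0.11220) = 1/14.602 = 0.06848

α₂ = 0.0685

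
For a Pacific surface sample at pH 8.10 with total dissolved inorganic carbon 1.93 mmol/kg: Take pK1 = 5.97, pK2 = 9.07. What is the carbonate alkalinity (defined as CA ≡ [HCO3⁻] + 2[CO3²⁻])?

CA = [HCO3⁻] + 2[CO3²⁻] = (α₁ + 2α₂)·DIC
At pH 8.10: [H⁺]/K1 = 10^-2.13 = 0.0074131, K2/[H⁺] = 10^-0.97 = 0.10715
α₁ = 1/(1 + 0.0074131 + 0.10715) = 1/1.1146 = 0.8972; α₂ = α₁·K2/[H⁺] = 0.09614
α₁ + 2α₂ = 1.0895
CA = 1.0895 × 1.93 = 2.10 mmol/kg

CA = 2.10 mmol/kg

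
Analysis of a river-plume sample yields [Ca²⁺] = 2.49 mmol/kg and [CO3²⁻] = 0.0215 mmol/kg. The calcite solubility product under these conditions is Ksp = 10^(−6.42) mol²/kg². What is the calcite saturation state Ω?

Ksp = 10^(−6.42) = 3.802×10^-7
Ω = [Ca²⁺][CO3²⁻]/Ksp = (2.49×10^-3)(0.0215×10^-3) / 3.802×10^-7 = 0.141

Ω = 0.141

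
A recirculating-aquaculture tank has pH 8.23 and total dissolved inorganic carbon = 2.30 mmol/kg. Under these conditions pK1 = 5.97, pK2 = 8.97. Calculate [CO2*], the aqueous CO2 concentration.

[CO2*] = 10.6 μmol/kg

α₀ = 1 / (1 + K1/[H⁺] + K1K2/[H⁺]²) = 1 / (1 + 10^+2.26 + 10^+1.52)
   = 1 / (1 + 181.97 + 33.113) = 1/216.08 = 0.004628
[CO2*] = α₀ × DIC = 0.004628 × 2.30 = 0.0106 mmol/kg = 10.6 μmol/kg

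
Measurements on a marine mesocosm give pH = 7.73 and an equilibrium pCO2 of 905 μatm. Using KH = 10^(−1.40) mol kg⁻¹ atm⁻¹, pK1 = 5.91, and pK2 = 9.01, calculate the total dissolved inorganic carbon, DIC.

[CO2*] = KH · pCO2 = 10^(−1.40) × 905×10^-6 = 3.603×10^-5 mol/kg
α₀ = 1/(1 + K1/[H⁺] + K1K2/[H⁺]²) = 1/(1 + 10^+1.82 + 10^+0.54) = 0.01418
DIC = [CO2*]/α₀ = 3.603×10^-5 / 0.01418 = 2.54 mmol/kg

DIC = 2.54 mmol/kg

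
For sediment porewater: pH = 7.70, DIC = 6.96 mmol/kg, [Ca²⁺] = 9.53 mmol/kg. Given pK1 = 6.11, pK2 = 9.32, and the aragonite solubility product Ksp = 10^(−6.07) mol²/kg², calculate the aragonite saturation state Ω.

Ω = 1.78

α₂ = 1 / (1 + [H⁺]/K2 + [H⁺]²/(K1K2)) = 1 / (1 + 10^+1.62 + 10^+0.03)
   = 1 / (1 + 41.687 + 1.0715) = 1/43.758 = 0.02285
[CO3²⁻] = α₂ × DIC = 0.02285 × 6.96 = 0.1591 mmol/kg
Ksp = 10^(−6.07) = 8.511×10^-7
Ω = [Ca²⁺][CO3²⁻]/Ksp = (9.53×10^-3)(1.591×10^-4) / 8.511×10^-7 = 1.78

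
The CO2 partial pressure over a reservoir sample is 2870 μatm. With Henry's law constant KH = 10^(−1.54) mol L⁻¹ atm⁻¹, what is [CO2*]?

[CO2*] = 82.8 μmol/L

KH = 10^(−1.54) = 2.884×10^-2 mol L⁻¹ atm⁻¹
[CO2*] = KH · pCO2 = 2.884×10^-2 × 2870×10^-6 atm = 8.28×10^-5 mol/L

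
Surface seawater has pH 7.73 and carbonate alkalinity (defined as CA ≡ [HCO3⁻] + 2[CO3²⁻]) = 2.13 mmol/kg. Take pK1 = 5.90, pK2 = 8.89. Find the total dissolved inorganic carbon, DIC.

CA = [HCO3⁻] + 2[CO3²⁻] = (α₁ + 2α₂)·DIC
At pH 7.73: [H⁺]/K1 = 10^-1.83 = 0.014791, K2/[H⁺] = 10^-1.16 = 0.069183
α₁ = 1/(1 + 0.014791 + 0.069183) = 1/1.0840 = 0.9225; α₂ = α₁·K2/[H⁺] = 0.06382
α₁ + 2α₂ = 1.0502
DIC = CA / (α₁ + 2α₂) = 2.13 / 1.0502 = 2.03 mmol/kg

DIC = 2.03 mmol/kg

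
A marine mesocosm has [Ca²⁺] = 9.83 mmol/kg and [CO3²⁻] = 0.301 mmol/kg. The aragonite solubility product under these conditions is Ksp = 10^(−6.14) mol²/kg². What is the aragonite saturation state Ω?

Ksp = 10^(−6.14) = 7.244×10^-7
Ω = [Ca²⁺][CO3²⁻]/Ksp = (9.83×10^-3)(0.301×10^-3) / 7.244×10^-7 = 4.08

Ω = 4.08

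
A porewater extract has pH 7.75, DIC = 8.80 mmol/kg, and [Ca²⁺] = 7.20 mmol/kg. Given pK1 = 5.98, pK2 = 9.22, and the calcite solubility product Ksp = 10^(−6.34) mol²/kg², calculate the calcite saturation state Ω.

α₂ = 1 / (1 + [H⁺]/K2 + [H⁺]²/(K1K2)) = 1 / (1 + 10^+1.47 + 10^-0.30)
   = 1 / (1 + 29.512 + 0.50119) = 1/31.013 = 0.03224
[CO3²⁻] = α₂ × DIC = 0.03224 × 8.80 = 0.2837 mmol/kg
Ksp = 10^(−6.34) = 4.571×10^-7
Ω = [Ca²⁺][CO3²⁻]/Ksp = (7.20×10^-3)(2.837×10^-4) / 4.571×10^-7 = 4.47

Ω = 4.47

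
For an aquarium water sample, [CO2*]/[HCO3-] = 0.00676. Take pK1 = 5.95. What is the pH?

From K1 = [H⁺][HCO3-]/[CO2*]:  pH = pK1 − log₁₀([CO2*]/[HCO3-])
log₁₀(0.00676) = -2.170
pH = 5.95 − (-2.170) = 8.12

pH = 8.12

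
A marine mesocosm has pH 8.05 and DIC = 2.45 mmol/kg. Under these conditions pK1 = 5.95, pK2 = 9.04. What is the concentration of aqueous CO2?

α₀ = 1 / (1 + K1/[H⁺] + K1K2/[H⁺]²) = 1 / (1 + 10^+2.10 + 10^+1.11)
   = 1 / (1 + 125.89 + 12.882) = 1/139.78 = 0.007154
[CO2*] = α₀ × DIC = 0.007154 × 2.45 = 0.0175 mmol/kg = 17.5 μmol/kg

[CO2*] = 17.5 μmol/kg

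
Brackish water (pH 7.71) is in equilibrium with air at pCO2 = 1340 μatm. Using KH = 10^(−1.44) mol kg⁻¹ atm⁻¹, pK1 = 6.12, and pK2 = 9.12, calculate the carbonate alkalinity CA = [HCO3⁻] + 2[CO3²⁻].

[CO2*] = KH · pCO2 = 10^(−1.44) × 1340×10^-6 = 4.865×10^-5 mol/kg
α₀ = 1/(1 + K1/[H⁺] + K1K2/[H⁺]²) = 1/(1 + 10^+1.59 + 10^+0.18) = 0.02414
DIC = [CO2*]/α₀ = 4.865×10^-5 / 0.02414 = 2.015 mmol/kg
CA = (α₁ + 2α₂)·DIC = (0.9393 + 2×0.03654) × 2.015 = 2.04 mmol/kg

CA = 2.04 mmol/kg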